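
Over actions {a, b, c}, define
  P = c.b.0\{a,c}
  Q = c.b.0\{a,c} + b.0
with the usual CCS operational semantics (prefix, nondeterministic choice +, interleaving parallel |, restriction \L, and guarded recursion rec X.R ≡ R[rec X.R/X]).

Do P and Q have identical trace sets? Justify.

trace-distinct — witness ⟨b⟩

Reachable graph of P (3 states):
  m0 = c.b.0\{a,c} has moves =c=> m1
  m1 = b.0\{a,c} has moves =b=> m2
  m2 = 0\{a,c} has moves stopped
Reachable graph of Q (4 states):
  n0 = c.b.0\{a,c} + b.0 has moves =b=> n1, =c=> n2
  n1 = 0 has moves stopped
  n2 = b.0\{a,c} has moves =b=> n3
  n3 = 0\{a,c} has moves stopped
Executing b from Q (initial set {n0}):
  [1] b ⇒ {n1}
  Q completes σ.
Executing b from P (initial set {m0}):
  [1] b ⇒ ∅ (P stuck)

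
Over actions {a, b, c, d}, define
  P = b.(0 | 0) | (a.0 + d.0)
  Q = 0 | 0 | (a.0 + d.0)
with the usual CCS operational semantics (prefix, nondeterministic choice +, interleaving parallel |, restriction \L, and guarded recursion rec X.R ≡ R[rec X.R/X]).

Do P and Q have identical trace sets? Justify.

trace-distinct — witness ⟨b⟩

Reachable graph of P (4 states):
  m0 = b.(0 | 0) | (a.0 + d.0) ⊢ ··a··> m1, ··b··> m2, ··d··> m1
  m1 = b.(0 | 0) | 0 ⊢ ··b··> m3
  m2 = 0 | 0 | (a.0 + d.0) ⊢ ··a··> m3, ··d··> m3
  m3 = 0 | 0 | 0 ⊢ stopped
Reachable graph of Q (2 states):
  n0 = 0 | 0 | (a.0 + d.0) ⊢ ··a··> n1, ··d··> n1
  n1 = 0 | 0 | 0 ⊢ stopped
Run σ = ⟨b⟩ on P: start {m0}
  step 1 (b): {m2}
  P completes σ.
Run σ = ⟨b⟩ on Q: start {n0}
  step 1 (b): ∅  — Q cannot continue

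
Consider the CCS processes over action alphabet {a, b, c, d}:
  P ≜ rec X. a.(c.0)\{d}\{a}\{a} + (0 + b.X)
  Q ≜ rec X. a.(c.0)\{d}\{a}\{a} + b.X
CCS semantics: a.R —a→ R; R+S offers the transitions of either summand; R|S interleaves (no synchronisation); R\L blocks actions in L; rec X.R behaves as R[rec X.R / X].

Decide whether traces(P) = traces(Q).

P's transition system — 3 states:
  u0 = rec X. a.(c.0)\{d}\{a}\{a} + (0 + b.X) has moves =a=> u1, =b=> u0
  u1 = (c.0)\{d}\{a}\{a} has moves =c=> u2
  u2 = 0\{d}\{a}\{a} has moves deadlocked
Q's transition system — 3 states:
  v0 = rec X. a.(c.0)\{d}\{a}\{a} + b.X has moves =a=> v1, =b=> v0
  v1 = (c.0)\{d}\{a}\{a} has moves =c=> v2
  v2 = 0\{d}\{a}\{a} has moves deadlocked
Coarsest stable partition (strong bisimilarity classes):
  B0 = {u0, v0}
  B1 = {u1, v1}
  B2 = {u2, v2}
u0 ∈ B0, v0 ∈ B0 → same block
Bisimilar ⇒ trace-equivalent.

YES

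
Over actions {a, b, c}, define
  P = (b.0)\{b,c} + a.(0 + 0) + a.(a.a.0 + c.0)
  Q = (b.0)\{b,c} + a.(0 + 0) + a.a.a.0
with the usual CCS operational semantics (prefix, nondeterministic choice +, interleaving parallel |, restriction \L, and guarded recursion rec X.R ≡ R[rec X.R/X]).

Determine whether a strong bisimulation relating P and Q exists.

LTS(P): 5 reachable states
  p0 = (b.0)\{b,c} + a.(0 + 0) + a.(a.a.0 + c.0) :: --a--▸ p1, --a--▸ p2
  p1 = 0 + 0 :: ·
  p2 = a.a.0 + c.0 :: --a--▸ p3, --c--▸ p4
  p3 = a.0 :: --a--▸ p4
  p4 = 0 :: ·
LTS(Q): 5 reachable states
  q0 = (b.0)\{b,c} + a.(0 + 0) + a.a.a.0 :: --a--▸ q1, --a--▸ q2
  q1 = 0 + 0 :: ·
  q2 = a.a.0 :: --a--▸ q3
  q3 = a.0 :: --a--▸ q4
  q4 = 0 :: ·
Partition-refinement fixed point:
  B0 = {p0}
  B1 = {p1, p4, q1, q4}
  B2 = {p2}
  B3 = {p3, q3}
  B4 = {q0}
  B5 = {q2}
p0 ∈ B0, q0 ∈ B4 → different blocks

P ≁ Q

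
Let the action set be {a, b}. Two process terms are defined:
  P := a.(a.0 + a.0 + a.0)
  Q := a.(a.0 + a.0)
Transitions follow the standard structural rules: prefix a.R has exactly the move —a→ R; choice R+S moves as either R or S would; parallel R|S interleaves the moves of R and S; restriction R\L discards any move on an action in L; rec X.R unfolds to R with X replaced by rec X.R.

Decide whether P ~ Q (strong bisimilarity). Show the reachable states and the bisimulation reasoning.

YES

LTS(P): 3 reachable states
  p0 = a.(a.0 + a.0 + a.0) → -a-> p1
  p1 = a.0 + a.0 + a.0 → -a-> p2
  p2 = 0 → (no moves)
LTS(Q): 3 reachable states
  q0 = a.(a.0 + a.0) → -a-> q1
  q1 = a.0 + a.0 → -a-> q2
  q2 = 0 → (no moves)
Coarsest stable partition (strong bisimilarity classes):
  B0 = {p0, q0}
  B1 = {p1, q1}
  B2 = {p2, q2}
p0 ∈ B0, q0 ∈ B0 → same block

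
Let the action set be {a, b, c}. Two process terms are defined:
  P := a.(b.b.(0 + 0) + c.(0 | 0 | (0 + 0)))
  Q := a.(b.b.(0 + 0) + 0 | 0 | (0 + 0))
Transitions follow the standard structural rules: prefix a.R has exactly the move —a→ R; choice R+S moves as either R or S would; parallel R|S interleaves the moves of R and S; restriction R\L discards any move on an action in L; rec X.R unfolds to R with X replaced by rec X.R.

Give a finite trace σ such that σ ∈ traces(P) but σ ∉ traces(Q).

LTS(P): 5 reachable states
  p0 = a.(b.b.(0 + 0) + c.(0 | 0 | (0 + 0))) ⊢ -a-> p1
  p1 = b.b.(0 + 0) + c.(0 | 0 | (0 + 0)) ⊢ -b-> p2, -c-> p3
  p2 = b.(0 + 0) ⊢ -b-> p4
  p3 = 0 | 0 | (0 + 0) ⊢ ·
  p4 = 0 + 0 ⊢ ·
LTS(Q): 4 reachable states
  q0 = a.(b.b.(0 + 0) + 0 | 0 | (0 + 0)) ⊢ -a-> q1
  q1 = b.b.(0 + 0) + 0 | 0 | (0 + 0) ⊢ -b-> q2
  q2 = b.(0 + 0) ⊢ -b-> q3
  q3 = 0 + 0 ⊢ ·
Executing ac from P (initial set {p0}):
  after a @ step 1: {p1}
  after c @ step 2: {p3}
  ✓ P
Executing ac from Q (initial set {q0}):
  after a @ step 1: {q1}
  after c @ step 2: no successor for Q

ac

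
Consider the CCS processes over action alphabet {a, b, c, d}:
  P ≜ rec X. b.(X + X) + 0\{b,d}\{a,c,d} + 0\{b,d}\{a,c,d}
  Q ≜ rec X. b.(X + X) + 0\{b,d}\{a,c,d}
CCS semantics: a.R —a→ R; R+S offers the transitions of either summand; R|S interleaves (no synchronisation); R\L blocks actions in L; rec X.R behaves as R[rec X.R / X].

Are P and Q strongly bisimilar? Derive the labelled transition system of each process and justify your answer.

bisimilar

P's transition system — 2 states:
  s0 = rec X. b.(X + X) + 0\{b,d}\{a,c,d} + 0\{b,d}\{a,c,d} → —b→ s1
  s1 = (rec X. b.(X + X) + 0\{b,d}\{a,c,d} + 0\{b,d}\{a,c,d}) + (rec X. b.(X + X) + 0\{b,d}\{a,c,d} + 0\{b,d}\{a,c,d}) → —b→ s1
Q's transition system — 2 states:
  t0 = rec X. b.(X + X) + 0\{b,d}\{a,c,d} → —b→ t1
  t1 = (rec X. b.(X + X) + 0\{b,d}\{a,c,d}) + (rec X. b.(X + X) + 0\{b,d}\{a,c,d}) → —b→ t1
Coarsest stable partition (strong bisimilarity classes):
  B0 = {s0, s1, t0, t1}
s0 ∈ B0, t0 ∈ B0 → same block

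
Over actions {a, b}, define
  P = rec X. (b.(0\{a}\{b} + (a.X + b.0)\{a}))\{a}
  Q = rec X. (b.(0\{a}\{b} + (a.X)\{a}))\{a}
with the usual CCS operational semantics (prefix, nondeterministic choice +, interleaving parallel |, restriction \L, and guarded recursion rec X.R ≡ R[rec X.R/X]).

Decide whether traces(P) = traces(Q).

NO — witness ⟨bb⟩

P's transition system — 3 states:
  s0 = rec X. (b.(0\{a}\{b} + (a.X + b.0)\{a}))\{a} | --b--▸ s1
  s1 = (0\{a}\{b} + (a.(rec X. (b.(0\{a}\{b} + (a.X + b.0)\{a}))\{a}) + b.0)\{a})\{a} | --b--▸ s2
  s2 = 0\{a}\{a} | deadlocked
Q's transition system — 2 states:
  t0 = rec X. (b.(0\{a}\{b} + (a.X)\{a}))\{a} | --b--▸ t1
  t1 = (0\{a}\{b} + (a.(rec X. (b.(0\{a}\{b} + (a.X)\{a}))\{a}))\{a})\{a} | deadlocked
Executing bb from P (initial set {s0}):
  step 1 (b): {s1}
  step 2 (b): {s2}
  ✓ P
Executing bb from Q (initial set {t0}):
  step 1 (b): {t1}
  step 2 (b): ∅  — Q cannot continue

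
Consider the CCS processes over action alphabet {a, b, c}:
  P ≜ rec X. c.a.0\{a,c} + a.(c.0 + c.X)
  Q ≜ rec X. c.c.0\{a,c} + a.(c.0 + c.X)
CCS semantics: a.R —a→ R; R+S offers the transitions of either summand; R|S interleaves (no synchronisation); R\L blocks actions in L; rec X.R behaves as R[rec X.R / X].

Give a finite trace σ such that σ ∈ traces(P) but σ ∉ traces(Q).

ca

P's transition system — 5 states:
  s0 = rec X. c.a.0\{a,c} + a.(c.0 + c.X) ⊢ --a--▸ s1, --c--▸ s2
  s1 = c.0 + c.(rec X. c.a.0\{a,c} + a.(c.0 + c.X)) ⊢ --c--▸ s0, --c--▸ s3
  s2 = a.0\{a,c} ⊢ --a--▸ s4
  s3 = 0 ⊢ stopped
  s4 = 0\{a,c} ⊢ stopped
Q's transition system — 5 states:
  t0 = rec X. c.c.0\{a,c} + a.(c.0 + c.X) ⊢ --a--▸ t1, --c--▸ t2
  t1 = c.0 + c.(rec X. c.c.0\{a,c} + a.(c.0 + c.X)) ⊢ --c--▸ t0, --c--▸ t3
  t2 = c.0\{a,c} ⊢ --c--▸ t4
  t3 = 0 ⊢ stopped
  t4 = 0\{a,c} ⊢ stopped
Executing ca from P (initial set {s0}):
  step 1 (c): {s2}
  step 2 (a): {s4}
  — P admits the full trace.
Executing ca from Q (initial set {t0}):
  step 1 (c): {t2}
  step 2 (a): ∅ (Q stuck)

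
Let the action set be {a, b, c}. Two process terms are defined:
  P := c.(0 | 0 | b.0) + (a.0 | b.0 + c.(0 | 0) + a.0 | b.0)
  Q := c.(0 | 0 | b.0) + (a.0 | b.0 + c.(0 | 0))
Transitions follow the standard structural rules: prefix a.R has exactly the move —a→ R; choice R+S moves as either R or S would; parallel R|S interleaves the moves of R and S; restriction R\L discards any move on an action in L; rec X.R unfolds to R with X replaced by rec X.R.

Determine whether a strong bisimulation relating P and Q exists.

P's transition system — 6 states:
  u0 = c.(0 | 0 | b.0) + (a.0 | b.0 + c.(0 | 0) + a.0 | b.0) :: --a--▸ u1, --b--▸ u2, --c--▸ u3, --c--▸ u4
  u1 = 0 | b.0 :: --b--▸ u3
  u2 = a.0 | 0 :: --a--▸ u3
  u3 = 0 | 0 :: (no moves)
  u4 = 0 | 0 | b.0 :: --b--▸ u5
  u5 = 0 | 0 | 0 :: (no moves)
Q's transition system — 6 states:
  v0 = c.(0 | 0 | b.0) + (a.0 | b.0 + c.(0 | 0)) :: --a--▸ v1, --b--▸ v2, --c--▸ v3, --c--▸ v4
  v1 = 0 | b.0 :: --b--▸ v3
  v2 = a.0 | 0 :: --a--▸ v3
  v3 = 0 | 0 :: (no moves)
  v4 = 0 | 0 | b.0 :: --b--▸ v5
  v5 = 0 | 0 | 0 :: (no moves)
Partition-refinement fixed point:
  B0 = {u0, v0}
  B1 = {u1, u4, v1, v4}
  B2 = {u3, u5, v3, v5}
  B3 = {u2, v2}
u0 ∈ B0, v0 ∈ B0 → same block

P ~ Q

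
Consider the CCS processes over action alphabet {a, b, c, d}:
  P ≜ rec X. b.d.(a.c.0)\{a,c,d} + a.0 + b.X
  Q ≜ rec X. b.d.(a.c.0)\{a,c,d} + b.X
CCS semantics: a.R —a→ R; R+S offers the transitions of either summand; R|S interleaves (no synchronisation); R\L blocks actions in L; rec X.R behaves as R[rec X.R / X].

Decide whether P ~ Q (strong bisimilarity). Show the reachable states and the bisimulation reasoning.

NO

LTS(P): 4 reachable states
  s0 = rec X. b.d.(a.c.0)\{a,c,d} + a.0 + b.X | --a--▸ s1, --b--▸ s0, --b--▸ s2
  s1 = 0 | deadlocked
  s2 = d.(a.c.0)\{a,c,d} | --d--▸ s3
  s3 = (a.c.0)\{a,c,d} | deadlocked
LTS(Q): 3 reachable states
  t0 = rec X. b.d.(a.c.0)\{a,c,d} + b.X | --b--▸ t0, --b--▸ t1
  t1 = d.(a.c.0)\{a,c,d} | --d--▸ t2
  t2 = (a.c.0)\{a,c,d} | deadlocked
Bisimilarity quotient blocks:
  B0 = {s0}
  B1 = {s1, s3, t2}
  B2 = {s2, t1}
  B3 = {t0}
s0 ∈ B0, t0 ∈ B3 → different blocks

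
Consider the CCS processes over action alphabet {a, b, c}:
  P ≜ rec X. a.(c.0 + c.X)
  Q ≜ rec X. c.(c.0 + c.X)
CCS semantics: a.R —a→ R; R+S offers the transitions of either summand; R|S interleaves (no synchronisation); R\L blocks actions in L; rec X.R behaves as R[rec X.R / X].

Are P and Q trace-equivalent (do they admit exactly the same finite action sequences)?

P's transition system — 3 states:
  p0 = rec X. a.(c.0 + c.X) has moves =a=> p1
  p1 = c.0 + c.(rec X. a.(c.0 + c.X)) has moves =c=> p0, =c=> p2
  p2 = 0 has moves stopped
Q's transition system — 3 states:
  q0 = rec X. c.(c.0 + c.X) has moves =c=> q1
  q1 = c.0 + c.(rec X. c.(c.0 + c.X)) has moves =c=> q0, =c=> q2
  q2 = 0 has moves stopped
Executing a from P (initial set {p0}):
  step 1 (a): {p1}
  ✓ P
Executing a from Q (initial set {q0}):
  step 1 (a): ∅  — Q cannot continue

trace-distinct — witness ⟨a⟩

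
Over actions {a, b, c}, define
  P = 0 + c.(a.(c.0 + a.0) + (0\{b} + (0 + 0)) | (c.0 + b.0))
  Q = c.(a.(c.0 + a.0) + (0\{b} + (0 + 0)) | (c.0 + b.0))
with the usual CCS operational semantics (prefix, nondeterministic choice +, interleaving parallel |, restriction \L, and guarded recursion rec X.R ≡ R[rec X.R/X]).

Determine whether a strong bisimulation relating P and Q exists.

bisimilar

LTS(P): 5 reachable states
  u0 = 0 + c.(a.(c.0 + a.0) + (0\{b} + (0 + 0)) | (c.0 + b.0)) :: --c--▸ u1
  u1 = a.(c.0 + a.0) + (0\{b} + (0 + 0)) | (c.0 + b.0) :: --a--▸ u2, --b--▸ u3, --c--▸ u3
  u2 = c.0 + a.0 :: --a--▸ u4, --c--▸ u4
  u3 = (0\{b} + (0 + 0)) | 0 :: deadlocked
  u4 = 0 :: deadlocked
LTS(Q): 5 reachable states
  v0 = c.(a.(c.0 + a.0) + (0\{b} + (0 + 0)) | (c.0 + b.0)) :: --c--▸ v1
  v1 = a.(c.0 + a.0) + (0\{b} + (0 + 0)) | (c.0 + b.0) :: --a--▸ v2, --b--▸ v3, --c--▸ v3
  v2 = c.0 + a.0 :: --a--▸ v4, --c--▸ v4
  v3 = (0\{b} + (0 + 0)) | 0 :: deadlocked
  v4 = 0 :: deadlocked
Partition-refinement fixed point:
  B0 = {u0, v0}
  B1 = {u1, v1}
  B2 = {u3, u4, v3, v4}
  B3 = {u2, v2}
u0 ∈ B0, v0 ∈ B0 → same block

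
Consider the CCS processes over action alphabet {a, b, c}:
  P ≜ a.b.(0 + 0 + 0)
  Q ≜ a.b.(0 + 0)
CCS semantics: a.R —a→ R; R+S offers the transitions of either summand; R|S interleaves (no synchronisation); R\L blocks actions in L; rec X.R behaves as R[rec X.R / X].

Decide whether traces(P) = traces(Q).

Reachable graph of P (3 states):
  u0 = a.b.(0 + 0 + 0) | -a-> u1
  u1 = b.(0 + 0 + 0) | -b-> u2
  u2 = 0 + 0 + 0 | (no moves)
Reachable graph of Q (3 states):
  v0 = a.b.(0 + 0) | -a-> v1
  v1 = b.(0 + 0) | -b-> v2
  v2 = 0 + 0 | (no moves)
Bisimilarity quotient blocks:
  B0 = {u0, v0}
  B1 = {u1, v1}
  B2 = {u2, v2}
u0 ∈ B0, v0 ∈ B0 → same block
Bisimilar ⇒ trace-equivalent.

traces(P) = traces(Q)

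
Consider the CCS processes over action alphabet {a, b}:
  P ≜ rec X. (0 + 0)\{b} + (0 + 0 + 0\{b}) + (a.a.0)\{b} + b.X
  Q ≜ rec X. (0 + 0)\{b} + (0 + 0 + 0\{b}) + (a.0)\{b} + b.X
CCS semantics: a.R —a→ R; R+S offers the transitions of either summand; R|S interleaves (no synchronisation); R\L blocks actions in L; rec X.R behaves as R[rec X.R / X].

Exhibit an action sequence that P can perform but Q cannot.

Reachable graph of P (3 states):
  s0 = rec X. (0 + 0)\{b} + (0 + 0 + 0\{b}) + (a.a.0)\{b} + b.X :: —a→ s1, —b→ s0
  s1 = (a.0)\{b} :: —a→ s2
  s2 = 0\{b} :: ·
Reachable graph of Q (2 states):
  t0 = rec X. (0 + 0)\{b} + (0 + 0 + 0\{b}) + (a.0)\{b} + b.X :: —a→ t1, —b→ t0
  t1 = 0\{b} :: ·
Executing aa from P (initial set {s0}):
  step 1 (a): {s1}
  step 2 (a): {s2}
  P completes σ.
Executing aa from Q (initial set {t0}):
  step 1 (a): {t1}
  step 2 (a): ∅ (Q stuck)

aa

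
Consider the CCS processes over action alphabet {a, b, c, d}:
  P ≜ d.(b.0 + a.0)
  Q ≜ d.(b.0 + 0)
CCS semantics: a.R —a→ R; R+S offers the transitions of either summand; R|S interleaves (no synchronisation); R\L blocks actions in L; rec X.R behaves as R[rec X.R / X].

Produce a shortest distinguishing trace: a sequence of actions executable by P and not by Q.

LTS(P): 3 reachable states
  s0 = d.(b.0 + a.0) has moves =d=> s1
  s1 = b.0 + a.0 has moves =a=> s2, =b=> s2
  s2 = 0 has moves deadlocked
LTS(Q): 3 reachable states
  t0 = d.(b.0 + 0) has moves =d=> t1
  t1 = b.0 + 0 has moves =b=> t2
  t2 = 0 has moves deadlocked
Trace ⟨da⟩ through P, begin at {s0}:
  step 1 (d): {s1}
  step 2 (a): {s2}
  — P admits the full trace.
Trace ⟨da⟩ through Q, begin at {t0}:
  step 1 (d): {t1}
  step 2 (a): ∅ (Q stuck)

da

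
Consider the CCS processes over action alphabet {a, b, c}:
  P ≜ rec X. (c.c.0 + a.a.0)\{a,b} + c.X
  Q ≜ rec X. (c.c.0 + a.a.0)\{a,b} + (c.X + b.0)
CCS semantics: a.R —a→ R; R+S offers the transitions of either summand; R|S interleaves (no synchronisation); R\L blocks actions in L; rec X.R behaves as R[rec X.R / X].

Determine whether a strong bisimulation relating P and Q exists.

LTS(P): 3 reachable states
  m0 = rec X. (c.c.0 + a.a.0)\{a,b} + c.X has moves ··c··> m0, ··c··> m1
  m1 = (c.0)\{a,b} has moves ··c··> m2
  m2 = 0\{a,b} has moves (no moves)
LTS(Q): 4 reachable states
  n0 = rec X. (c.c.0 + a.a.0)\{a,b} + (c.X + b.0) has moves ··b··> n1, ··c··> n0, ··c··> n2
  n1 = 0 has moves (no moves)
  n2 = (c.0)\{a,b} has moves ··c··> n3
  n3 = 0\{a,b} has moves (no moves)
Coarsest stable partition (strong bisimilarity classes):
  B0 = {m0}
  B1 = {m1, n2}
  B2 = {m2, n1, n3}
  B3 = {n0}
m0 ∈ B0, n0 ∈ B3 → different blocks

P ≁ Q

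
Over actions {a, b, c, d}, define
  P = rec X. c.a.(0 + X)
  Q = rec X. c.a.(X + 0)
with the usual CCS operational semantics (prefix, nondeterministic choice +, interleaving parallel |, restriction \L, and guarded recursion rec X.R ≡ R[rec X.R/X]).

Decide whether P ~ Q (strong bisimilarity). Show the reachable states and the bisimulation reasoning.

P's transition system — 3 states:
  p0 = rec X. c.a.(0 + X) :: --c--▸ p1
  p1 = a.(0 + (rec X. c.a.(0 + X))) :: --a--▸ p2
  p2 = 0 + (rec X. c.a.(0 + X)) :: --c--▸ p1
Q's transition system — 3 states:
  q0 = rec X. c.a.(X + 0) :: --c--▸ q1
  q1 = a.((rec X. c.a.(X + 0)) + 0) :: --a--▸ q2
  q2 = (rec X. c.a.(X + 0)) + 0 :: --c--▸ q1
Coarsest stable partition (strong bisimilarity classes):
  B0 = {p0, p2, q0, q2}
  B1 = {p1, q1}
p0 ∈ B0, q0 ∈ B0 → same block

YES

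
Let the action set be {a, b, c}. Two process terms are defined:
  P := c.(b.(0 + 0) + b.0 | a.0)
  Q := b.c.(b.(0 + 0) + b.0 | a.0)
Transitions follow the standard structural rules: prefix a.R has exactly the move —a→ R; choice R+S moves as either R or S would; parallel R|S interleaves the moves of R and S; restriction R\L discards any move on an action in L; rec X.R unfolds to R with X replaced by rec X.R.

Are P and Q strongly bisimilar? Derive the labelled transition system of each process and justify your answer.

NO

P's transition system — 6 states:
  m0 = c.(b.(0 + 0) + b.0 | a.0) :: --c--▸ m1
  m1 = b.(0 + 0) + b.0 | a.0 :: --a--▸ m2, --b--▸ m3, --b--▸ m4
  m2 = b.0 | 0 :: --b--▸ m5
  m3 = 0 + 0 :: (no moves)
  m4 = 0 | a.0 :: --a--▸ m5
  m5 = 0 | 0 :: (no moves)
Q's transition system — 7 states:
  n0 = b.c.(b.(0 + 0) + b.0 | a.0) :: --b--▸ n1
  n1 = c.(b.(0 + 0) + b.0 | a.0) :: --c--▸ n2
  n2 = b.(0 + 0) + b.0 | a.0 :: --a--▸ n3, --b--▸ n4, --b--▸ n5
  n3 = b.0 | 0 :: --b--▸ n6
  n4 = 0 + 0 :: (no moves)
  n5 = 0 | a.0 :: --a--▸ n6
  n6 = 0 | 0 :: (no moves)
Partition-refinement fixed point:
  B0 = {m0, n1}
  B1 = {m1, n2}
  B2 = {m4, n5}
  B3 = {m3, m5, n4, n6}
  B4 = {m2, n3}
  B5 = {n0}
m0 ∈ B0, n0 ∈ B5 → different blocks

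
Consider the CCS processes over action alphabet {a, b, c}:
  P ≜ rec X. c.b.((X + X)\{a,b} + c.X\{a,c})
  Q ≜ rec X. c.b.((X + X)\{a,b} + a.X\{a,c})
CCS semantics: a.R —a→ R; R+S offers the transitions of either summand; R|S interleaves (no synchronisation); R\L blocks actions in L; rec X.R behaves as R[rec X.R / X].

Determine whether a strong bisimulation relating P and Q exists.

Reachable graph of P (5 states):
  u0 = rec X. c.b.((X + X)\{a,b} + c.X\{a,c}) | =c=> u1
  u1 = b.(((rec X. c.b.((X + X)\{a,b} + c.X\{a,c})) + (rec X. c.b.((X + X)\{a,b} + c.X\{a,c})))\{a,b} + c.(rec X. c.b.((X + X)\{a,b} + c.X\{a,c}))\{a,c}) | =b=> u2
  u2 = ((rec X. c.b.((X + X)\{a,b} + c.X\{a,c})) + (rec X. c.b.((X + X)\{a,b} + c.X\{a,c})))\{a,b} + c.(rec X. c.b.((X + X)\{a,b} + c.X\{a,c}))\{a,c} | =c=> u3, =c=> u4
  u3 = (b.(((rec X. c.b.((X + X)\{a,b} + c.X\{a,c})) + (rec X. c.b.((X + X)\{a,b} + c.X\{a,c})))\{a,b} + c.(rec X. c.b.((X + X)\{a,b} + c.X\{a,c}))\{a,c}))\{a,b} | (no moves)
  u4 = (rec X. c.b.((X + X)\{a,b} + c.X\{a,c}))\{a,c} | (no moves)
Reachable graph of Q (5 states):
  v0 = rec X. c.b.((X + X)\{a,b} + a.X\{a,c}) | =c=> v1
  v1 = b.(((rec X. c.b.((X + X)\{a,b} + a.X\{a,c})) + (rec X. c.b.((X + X)\{a,b} + a.X\{a,c})))\{a,b} + a.(rec X. c.b.((X + X)\{a,b} + a.X\{a,c}))\{a,c}) | =b=> v2
  v2 = ((rec X. c.b.((X + X)\{a,b} + a.X\{a,c})) + (rec X. c.b.((X + X)\{a,b} + a.X\{a,c})))\{a,b} + a.(rec X. c.b.((X + X)\{a,b} + a.X\{a,c}))\{a,c} | =a=> v3, =c=> v4
  v3 = (rec X. c.b.((X + X)\{a,b} + a.X\{a,c}))\{a,c} | (no moves)
  v4 = (b.(((rec X. c.b.((X + X)\{a,b} + a.X\{a,c})) + (rec X. c.b.((X + X)\{a,b} + a.X\{a,c})))\{a,b} + a.(rec X. c.b.((X + X)\{a,b} + a.X\{a,c}))\{a,c}))\{a,b} | (no moves)
Bisimilarity quotient blocks:
  B0 = {u0}
  B1 = {u1}
  B2 = {u2}
  B3 = {u3, u4, v3, v4}
  B4 = {v0}
  B5 = {v1}
  B6 = {v2}
u0 ∈ B0, v0 ∈ B4 → different blocks

P ≁ Q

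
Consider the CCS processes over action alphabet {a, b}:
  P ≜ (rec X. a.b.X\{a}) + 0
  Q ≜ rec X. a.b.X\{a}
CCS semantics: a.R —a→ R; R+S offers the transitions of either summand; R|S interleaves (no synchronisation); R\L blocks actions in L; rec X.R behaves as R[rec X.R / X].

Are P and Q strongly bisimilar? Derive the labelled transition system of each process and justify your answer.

P ~ Q

Reachable graph of P (3 states):
  u0 = (rec X. a.b.X\{a}) + 0 :: =a=> u1
  u1 = b.(rec X. a.b.X\{a})\{a} :: =b=> u2
  u2 = (rec X. a.b.X\{a})\{a} :: stopped
Reachable graph of Q (3 states):
  v0 = rec X. a.b.X\{a} :: =a=> v1
  v1 = b.(rec X. a.b.X\{a})\{a} :: =b=> v2
  v2 = (rec X. a.b.X\{a})\{a} :: stopped
Coarsest stable partition (strong bisimilarity classes):
  B0 = {u0, v0}
  B1 = {u1, v1}
  B2 = {u2, v2}
u0 ∈ B0, v0 ∈ B0 → same block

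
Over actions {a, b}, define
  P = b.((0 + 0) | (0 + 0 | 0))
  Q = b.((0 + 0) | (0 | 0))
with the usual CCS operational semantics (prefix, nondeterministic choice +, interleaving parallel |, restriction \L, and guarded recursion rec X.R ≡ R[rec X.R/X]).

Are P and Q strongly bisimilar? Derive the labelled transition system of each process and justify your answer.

P's transition system — 2 states:
  s0 = b.((0 + 0) | (0 + 0 | 0)) ⊢ —b→ s1
  s1 = (0 + 0) | (0 + 0 | 0) ⊢ ∅
Q's transition system — 2 states:
  t0 = b.((0 + 0) | (0 | 0)) ⊢ —b→ t1
  t1 = (0 + 0) | (0 | 0) ⊢ ∅
Partition-refinement fixed point:
  B0 = {s0, t0}
  B1 = {s1, t1}
s0 ∈ B0, t0 ∈ B0 → same block

bisimilar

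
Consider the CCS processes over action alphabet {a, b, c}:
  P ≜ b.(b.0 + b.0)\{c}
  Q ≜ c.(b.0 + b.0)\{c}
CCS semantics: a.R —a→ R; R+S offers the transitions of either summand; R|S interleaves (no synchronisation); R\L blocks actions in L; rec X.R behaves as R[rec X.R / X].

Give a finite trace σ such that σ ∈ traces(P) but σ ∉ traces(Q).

LTS(P): 3 reachable states
  m0 = b.(b.0 + b.0)\{c} ⊢ -b-> m1
  m1 = (b.0 + b.0)\{c} ⊢ -b-> m2
  m2 = 0\{c} ⊢ stopped
LTS(Q): 3 reachable states
  n0 = c.(b.0 + b.0)\{c} ⊢ -c-> n1
  n1 = (b.0 + b.0)\{c} ⊢ -b-> n2
  n2 = 0\{c} ⊢ stopped
Trace ⟨b⟩ through P, begin at {m0}:
  [1] b ⇒ {m1}
  — P admits the full trace.
Trace ⟨b⟩ through Q, begin at {n0}:
  [1] b ⇒ no successor for Q

b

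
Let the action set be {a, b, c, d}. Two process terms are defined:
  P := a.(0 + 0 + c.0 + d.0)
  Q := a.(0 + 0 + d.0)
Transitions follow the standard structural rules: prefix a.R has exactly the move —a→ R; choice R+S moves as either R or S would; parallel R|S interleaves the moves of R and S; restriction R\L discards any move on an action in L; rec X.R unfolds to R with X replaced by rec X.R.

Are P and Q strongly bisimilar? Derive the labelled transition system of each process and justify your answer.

Reachable graph of P (3 states):
  u0 = a.(0 + 0 + c.0 + d.0) :: --a--▸ u1
  u1 = 0 + 0 + c.0 + d.0 :: --c--▸ u2, --d--▸ u2
  u2 = 0 :: ·
Reachable graph of Q (3 states):
  v0 = a.(0 + 0 + d.0) :: --a--▸ v1
  v1 = 0 + 0 + d.0 :: --d--▸ v2
  v2 = 0 :: ·
Bisimilarity quotient blocks:
  B0 = {u0}
  B1 = {u1}
  B2 = {u2, v2}
  B3 = {v0}
  B4 = {v1}
u0 ∈ B0, v0 ∈ B3 → different blocks

not bisimilar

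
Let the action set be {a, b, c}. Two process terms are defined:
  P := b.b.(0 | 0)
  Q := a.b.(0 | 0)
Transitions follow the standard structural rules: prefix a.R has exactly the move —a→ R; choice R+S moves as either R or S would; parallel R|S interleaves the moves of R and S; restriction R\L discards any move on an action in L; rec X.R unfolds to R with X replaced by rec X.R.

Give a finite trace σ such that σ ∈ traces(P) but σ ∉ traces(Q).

Reachable graph of P (3 states):
  u0 = b.b.(0 | 0) ⊢ —b→ u1
  u1 = b.(0 | 0) ⊢ —b→ u2
  u2 = 0 | 0 ⊢ deadlocked
Reachable graph of Q (3 states):
  v0 = a.b.(0 | 0) ⊢ —a→ v1
  v1 = b.(0 | 0) ⊢ —b→ v2
  v2 = 0 | 0 ⊢ deadlocked
Run σ = ⟨b⟩ on P: start {u0}
  after b @ step 1: {u1}
  — P admits the full trace.
Run σ = ⟨b⟩ on Q: start {v0}
  after b @ step 1: no successor for Q

b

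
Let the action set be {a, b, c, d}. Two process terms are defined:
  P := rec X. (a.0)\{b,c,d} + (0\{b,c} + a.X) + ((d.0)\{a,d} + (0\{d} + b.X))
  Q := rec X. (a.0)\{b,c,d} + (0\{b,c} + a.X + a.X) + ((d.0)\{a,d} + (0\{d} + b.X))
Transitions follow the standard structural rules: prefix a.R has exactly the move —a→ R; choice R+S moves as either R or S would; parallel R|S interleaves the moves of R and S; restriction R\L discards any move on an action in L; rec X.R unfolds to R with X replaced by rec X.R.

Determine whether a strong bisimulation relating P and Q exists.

P's transition system — 2 states:
  u0 = rec X. (a.0)\{b,c,d} + (0\{b,c} + a.X) + ((d.0)\{a,d} + (0\{d} + b.X)) → —a→ u0, —a→ u1, —b→ u0
  u1 = 0\{b,c,d} → (no moves)
Q's transition system — 2 states:
  v0 = rec X. (a.0)\{b,c,d} + (0\{b,c} + a.X + a.X) + ((d.0)\{a,d} + (0\{d} + b.X)) → —a→ v0, —a→ v1, —b→ v0
  v1 = 0\{b,c,d} → (no moves)
Bisimilarity quotient blocks:
  B0 = {u0, v0}
  B1 = {u1, v1}
u0 ∈ B0, v0 ∈ B0 → same block

YES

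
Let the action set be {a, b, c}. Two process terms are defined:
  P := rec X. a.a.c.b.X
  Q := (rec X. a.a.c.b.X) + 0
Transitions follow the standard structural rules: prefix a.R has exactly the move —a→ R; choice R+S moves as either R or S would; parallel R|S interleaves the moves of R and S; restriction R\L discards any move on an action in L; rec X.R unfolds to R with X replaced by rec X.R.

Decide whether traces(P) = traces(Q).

LTS(P): 4 reachable states
  s0 = rec X. a.a.c.b.X :: ··a··> s1
  s1 = a.c.b.(rec X. a.a.c.b.X) :: ··a··> s2
  s2 = c.b.(rec X. a.a.c.b.X) :: ··c··> s3
  s3 = b.(rec X. a.a.c.b.X) :: ··b··> s0
LTS(Q): 5 reachable states
  t0 = (rec X. a.a.c.b.X) + 0 :: ··a··> t1
  t1 = a.c.b.(rec X. a.a.c.b.X) :: ··a··> t2
  t2 = c.b.(rec X. a.a.c.b.X) :: ··c··> t3
  t3 = b.(rec X. a.a.c.b.X) :: ··b··> t4
  t4 = rec X. a.a.c.b.X :: ··a··> t1
Partition-refinement fixed point:
  B0 = {s0, t0, t4}
  B1 = {s1, t1}
  B2 = {s2, t2}
  B3 = {s3, t3}
s0 ∈ B0, t0 ∈ B0 → same block
Bisimilar ⇒ trace-equivalent.

trace-equivalent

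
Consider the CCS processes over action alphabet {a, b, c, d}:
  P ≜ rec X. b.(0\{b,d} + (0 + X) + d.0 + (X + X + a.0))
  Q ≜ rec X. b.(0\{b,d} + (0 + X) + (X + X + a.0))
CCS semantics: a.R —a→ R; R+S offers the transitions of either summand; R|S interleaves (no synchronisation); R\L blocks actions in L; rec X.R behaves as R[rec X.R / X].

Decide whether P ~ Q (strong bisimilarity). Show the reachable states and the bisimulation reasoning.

Reachable graph of P (3 states):
  m0 = rec X. b.(0\{b,d} + (0 + X) + d.0 + (X + X + a.0)) :: ··b··> m1
  m1 = 0\{b,d} + (0 + (rec X. b.(0\{b,d} + (0 + X) + d.0 + (X + X + a.0)))) + d.0 + ((rec X. b.(0\{b,d} + (0 + X) + d.0 + (X + X + a.0))) + (rec X. b.(0\{b,d} + (0 + X) + d.0 + (X + X + a.0))) + a.0) :: ··a··> m2, ··b··> m1, ··d··> m2
  m2 = 0 :: stopped
Reachable graph of Q (3 states):
  n0 = rec X. b.(0\{b,d} + (0 + X) + (X + X + a.0)) :: ··b··> n1
  n1 = 0\{b,d} + (0 + (rec X. b.(0\{b,d} + (0 + X) + (X + X + a.0)))) + ((rec X. b.(0\{b,d} + (0 + X) + (X + X + a.0))) + (rec X. b.(0\{b,d} + (0 + X) + (X + X + a.0))) + a.0) :: ··a··> n2, ··b··> n1
  n2 = 0 :: stopped
Coarsest stable partition (strong bisimilarity classes):
  B0 = {m0}
  B1 = {m1}
  B2 = {m2, n2}
  B3 = {n0}
  B4 = {n1}
m0 ∈ B0, n0 ∈ B3 → different blocks

P ≁ Q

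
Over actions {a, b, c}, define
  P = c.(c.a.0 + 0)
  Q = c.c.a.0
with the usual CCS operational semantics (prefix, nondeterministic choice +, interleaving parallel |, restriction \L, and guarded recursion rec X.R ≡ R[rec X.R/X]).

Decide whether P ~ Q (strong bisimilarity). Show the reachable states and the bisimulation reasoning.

Reachable graph of P (4 states):
  u0 = c.(c.a.0 + 0) | --c--▸ u1
  u1 = c.a.0 + 0 | --c--▸ u2
  u2 = a.0 | --a--▸ u3
  u3 = 0 | (no moves)
Reachable graph of Q (4 states):
  v0 = c.c.a.0 | --c--▸ v1
  v1 = c.a.0 | --c--▸ v2
  v2 = a.0 | --a--▸ v3
  v3 = 0 | (no moves)
Coarsest stable partition (strong bisimilarity classes):
  B0 = {u0, v0}
  B1 = {u1, v1}
  B2 = {u2, v2}
  B3 = {u3, v3}
u0 ∈ B0, v0 ∈ B0 → same block

P ~ Q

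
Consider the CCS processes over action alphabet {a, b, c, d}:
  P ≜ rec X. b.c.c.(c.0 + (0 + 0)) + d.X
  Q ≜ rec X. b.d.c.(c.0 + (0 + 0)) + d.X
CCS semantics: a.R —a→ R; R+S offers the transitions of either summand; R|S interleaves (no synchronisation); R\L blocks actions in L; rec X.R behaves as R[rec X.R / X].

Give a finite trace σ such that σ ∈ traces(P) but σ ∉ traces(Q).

bc

Reachable graph of P (5 states):
  u0 = rec X. b.c.c.(c.0 + (0 + 0)) + d.X ⊢ -b-> u1, -d-> u0
  u1 = c.c.(c.0 + (0 + 0)) ⊢ -c-> u2
  u2 = c.(c.0 + (0 + 0)) ⊢ -c-> u3
  u3 = c.0 + (0 + 0) ⊢ -c-> u4
  u4 = 0 ⊢ ∅
Reachable graph of Q (5 states):
  v0 = rec X. b.d.c.(c.0 + (0 + 0)) + d.X ⊢ -b-> v1, -d-> v0
  v1 = d.c.(c.0 + (0 + 0)) ⊢ -d-> v2
  v2 = c.(c.0 + (0 + 0)) ⊢ -c-> v3
  v3 = c.0 + (0 + 0) ⊢ -c-> v4
  v4 = 0 ⊢ ∅
Trace ⟨bc⟩ through P, begin at {u0}:
  after b @ step 1: {u1}
  after c @ step 2: {u2}
  — P admits the full trace.
Trace ⟨bc⟩ through Q, begin at {v0}:
  after b @ step 1: {v1}
  after c @ step 2: ∅ (Q stuck)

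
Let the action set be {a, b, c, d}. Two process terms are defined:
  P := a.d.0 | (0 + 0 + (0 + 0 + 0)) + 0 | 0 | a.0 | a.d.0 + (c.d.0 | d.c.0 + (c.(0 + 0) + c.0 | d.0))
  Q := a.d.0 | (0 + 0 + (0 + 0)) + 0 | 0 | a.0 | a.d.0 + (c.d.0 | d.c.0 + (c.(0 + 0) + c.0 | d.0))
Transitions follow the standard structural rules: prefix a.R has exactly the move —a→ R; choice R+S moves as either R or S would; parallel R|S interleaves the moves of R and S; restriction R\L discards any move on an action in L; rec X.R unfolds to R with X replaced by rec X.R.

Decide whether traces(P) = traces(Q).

YES

P's transition system — 19 states:
  m0 = a.d.0 | (0 + 0 + (0 + 0 + 0)) + 0 | 0 | a.0 | a.d.0 + (c.d.0 | d.c.0 + (c.(0 + 0) + c.0 | d.0)) | ··a··> m1, ··a··> m2, ··a··> m3, ··c··> m4, ··c··> m5, ··c··> m6, ··d··> m7, ··d··> m8
  m1 = 0 | 0 | 0 | a.d.0 | ··a··> m9
  m2 = 0 | 0 | a.0 | d.0 | ··a··> m9, ··d··> m10
  m3 = d.0 | (0 + 0 + (0 + 0 + 0)) | ··d··> m11
  m4 = 0 + 0 | (no moves)
  m5 = 0 | d.0 | ··d··> m12
  m6 = d.0 | d.c.0 | ··d··> m13, ··d··> m14
  m7 = c.0 | 0 | ··c··> m12
  m8 = c.d.0 | c.0 | ··c··> m14, ··c··> m15
  m9 = 0 | 0 | 0 | d.0 | ··d··> m16
  m10 = 0 | 0 | a.0 | 0 | ··a··> m16
  m11 = 0 | (0 + 0 + (0 + 0 + 0)) | (no moves)
  m12 = 0 | 0 | (no moves)
  m13 = 0 | d.c.0 | ··d··> m17
  m14 = d.0 | c.0 | ··c··> m18, ··d··> m17
  m15 = c.d.0 | 0 | ··c··> m18
  m16 = 0 | 0 | 0 | 0 | (no moves)
  m17 = 0 | c.0 | ··c··> m12
  m18 = d.0 | 0 | ··d··> m12
Q's transition system — 19 states:
  n0 = a.d.0 | (0 + 0 + (0 + 0)) + 0 | 0 | a.0 | a.d.0 + (c.d.0 | d.c.0 + (c.(0 + 0) + c.0 | d.0)) | ··a··> n1, ··a··> n2, ··a··> n3, ··c··> n4, ··c··> n5, ··c··> n6, ··d··> n7, ··d··> n8
  n1 = 0 | 0 | 0 | a.d.0 | ··a··> n9
  n2 = 0 | 0 | a.0 | d.0 | ··a··> n9, ··d··> n10
  n3 = d.0 | (0 + 0 + (0 + 0)) | ··d··> n11
  n4 = 0 + 0 | (no moves)
  n5 = 0 | d.0 | ··d··> n12
  n6 = d.0 | d.c.0 | ··d··> n13, ··d··> n14
  n7 = c.0 | 0 | ··c··> n12
  n8 = c.d.0 | c.0 | ··c··> n14, ··c··> n15
  n9 = 0 | 0 | 0 | d.0 | ··d··> n16
  n10 = 0 | 0 | a.0 | 0 | ··a··> n16
  n11 = 0 | (0 + 0 + (0 + 0)) | (no moves)
  n12 = 0 | 0 | (no moves)
  n13 = 0 | d.c.0 | ··d··> n17
  n14 = d.0 | c.0 | ··c··> n18, ··d··> n17
  n15 = c.d.0 | 0 | ··c··> n18
  n16 = 0 | 0 | 0 | 0 | (no moves)
  n17 = 0 | c.0 | ··c··> n12
  n18 = d.0 | 0 | ··d··> n12
Partition-refinement fixed point:
  B0 = {m0, n0}
  B1 = {m2, n2}
  B2 = {m10, n10}
  B3 = {m11, m12, m16, m4, n11, n12, n16, n4}
  B4 = {m18, m3, m5, m9, n18, n3, n5, n9}
  B5 = {m1, n1}
  B6 = {m8, n8}
  B7 = {m15, n15}
  B8 = {m14, n14}
  B9 = {m17, m7, n17, n7}
  B10 = {m6, n6}
  B11 = {m13, n13}
m0 ∈ B0, n0 ∈ B0 → same block
Bisimilar ⇒ trace-equivalent.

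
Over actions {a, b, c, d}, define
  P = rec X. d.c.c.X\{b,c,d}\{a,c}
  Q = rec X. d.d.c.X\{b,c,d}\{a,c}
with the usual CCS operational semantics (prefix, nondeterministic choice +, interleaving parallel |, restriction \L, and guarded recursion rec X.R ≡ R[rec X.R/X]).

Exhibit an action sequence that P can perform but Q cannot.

Reachable graph of P (4 states):
  p0 = rec X. d.c.c.X\{b,c,d}\{a,c} :: --d--▸ p1
  p1 = c.c.(rec X. d.c.c.X\{b,c,d}\{a,c})\{b,c,d}\{a,c} :: --c--▸ p2
  p2 = c.(rec X. d.c.c.X\{b,c,d}\{a,c})\{b,c,d}\{a,c} :: --c--▸ p3
  p3 = (rec X. d.c.c.X\{b,c,d}\{a,c})\{b,c,d}\{a,c} :: (no moves)
Reachable graph of Q (4 states):
  q0 = rec X. d.d.c.X\{b,c,d}\{a,c} :: --d--▸ q1
  q1 = d.c.(rec X. d.d.c.X\{b,c,d}\{a,c})\{b,c,d}\{a,c} :: --d--▸ q2
  q2 = c.(rec X. d.d.c.X\{b,c,d}\{a,c})\{b,c,d}\{a,c} :: --c--▸ q3
  q3 = (rec X. d.d.c.X\{b,c,d}\{a,c})\{b,c,d}\{a,c} :: (no moves)
Run σ = ⟨dc⟩ on P: start {p0}
  [1] d ⇒ {p1}
  [2] c ⇒ {p2}
  P completes σ.
Run σ = ⟨dc⟩ on Q: start {q0}
  [1] d ⇒ {q1}
  [2] c ⇒ ∅ (Q stuck)

dc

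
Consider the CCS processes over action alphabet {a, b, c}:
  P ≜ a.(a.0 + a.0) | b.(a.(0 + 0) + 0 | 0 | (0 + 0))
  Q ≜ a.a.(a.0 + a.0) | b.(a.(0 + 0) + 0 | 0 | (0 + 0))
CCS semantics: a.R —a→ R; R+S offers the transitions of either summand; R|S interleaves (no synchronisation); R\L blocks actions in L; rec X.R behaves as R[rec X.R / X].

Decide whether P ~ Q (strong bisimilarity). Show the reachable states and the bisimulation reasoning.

P ≁ Q

LTS(P): 9 reachable states
  u0 = a.(a.0 + a.0) | b.(a.(0 + 0) + 0 | 0 | (0 + 0)) :: -a-> u1, -b-> u2
  u1 = (a.0 + a.0) | b.(a.(0 + 0) + 0 | 0 | (0 + 0)) :: -a-> u3, -b-> u4
  u2 = a.(a.0 + a.0) | (a.(0 + 0) + 0 | 0 | (0 + 0)) :: -a-> u4, -a-> u5
  u3 = 0 | b.(a.(0 + 0) + 0 | 0 | (0 + 0)) :: -b-> u6
  u4 = (a.0 + a.0) | (a.(0 + 0) + 0 | 0 | (0 + 0)) :: -a-> u6, -a-> u7
  u5 = a.(a.0 + a.0) | (0 + 0) :: -a-> u7
  u6 = 0 | (a.(0 + 0) + 0 | 0 | (0 + 0)) :: -a-> u8
  u7 = (a.0 + a.0) | (0 + 0) :: -a-> u8
  u8 = 0 | (0 + 0) :: (no moves)
LTS(Q): 12 reachable states
  v0 = a.a.(a.0 + a.0) | b.(a.(0 + 0) + 0 | 0 | (0 + 0)) :: -a-> v1, -b-> v2
  v1 = a.(a.0 + a.0) | b.(a.(0 + 0) + 0 | 0 | (0 + 0)) :: -a-> v3, -b-> v4
  v2 = a.a.(a.0 + a.0) | (a.(0 + 0) + 0 | 0 | (0 + 0)) :: -a-> v4, -a-> v5
  v3 = (a.0 + a.0) | b.(a.(0 + 0) + 0 | 0 | (0 + 0)) :: -a-> v6, -b-> v7
  v4 = a.(a.0 + a.0) | (a.(0 + 0) + 0 | 0 | (0 + 0)) :: -a-> v7, -a-> v8
  v5 = a.a.(a.0 + a.0) | (0 + 0) :: -a-> v8
  v6 = 0 | b.(a.(0 + 0) + 0 | 0 | (0 + 0)) :: -b-> v9
  v7 = (a.0 + a.0) | (a.(0 + 0) + 0 | 0 | (0 + 0)) :: -a-> v10, -a-> v9
  v8 = a.(a.0 + a.0) | (0 + 0) :: -a-> v10
  v9 = 0 | (a.(0 + 0) + 0 | 0 | (0 + 0)) :: -a-> v11
  v10 = (a.0 + a.0) | (0 + 0) :: -a-> v11
  v11 = 0 | (0 + 0) :: (no moves)
Coarsest stable partition (strong bisimilarity classes):
  B0 = {u0, v1}
  B1 = {u1, v3}
  B2 = {u4, u5, v7, v8}
  B3 = {u6, u7, v10, v9}
  B4 = {u8, v11}
  B5 = {u3, v6}
  B6 = {u2, v4, v5}
  B7 = {v0}
  B8 = {v2}
u0 ∈ B0, v0 ∈ B7 → different blocks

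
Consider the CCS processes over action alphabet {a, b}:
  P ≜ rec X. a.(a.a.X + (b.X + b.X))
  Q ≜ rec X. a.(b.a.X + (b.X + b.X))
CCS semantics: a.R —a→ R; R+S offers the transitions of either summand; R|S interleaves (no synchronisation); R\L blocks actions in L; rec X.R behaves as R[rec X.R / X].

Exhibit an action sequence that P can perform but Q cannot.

LTS(P): 3 reachable states
  s0 = rec X. a.(a.a.X + (b.X + b.X)) :: =a=> s1
  s1 = a.a.(rec X. a.(a.a.X + (b.X + b.X))) + (b.(rec X. a.(a.a.X + (b.X + b.X))) + b.(rec X. a.(a.a.X + (b.X + b.X)))) :: =a=> s2, =b=> s0
  s2 = a.(rec X. a.(a.a.X + (b.X + b.X))) :: =a=> s0
LTS(Q): 3 reachable states
  t0 = rec X. a.(b.a.X + (b.X + b.X)) :: =a=> t1
  t1 = b.a.(rec X. a.(b.a.X + (b.X + b.X))) + (b.(rec X. a.(b.a.X + (b.X + b.X))) + b.(rec X. a.(b.a.X + (b.X + b.X)))) :: =b=> t0, =b=> t2
  t2 = a.(rec X. a.(b.a.X + (b.X + b.X))) :: =a=> t0
Executing aa from P (initial set {s0}):
  after a @ step 1: {s1}
  after a @ step 2: {s2}
  P completes σ.
Executing aa from Q (initial set {t0}):
  after a @ step 1: {t1}
  after a @ step 2: ∅ (Q stuck)

aa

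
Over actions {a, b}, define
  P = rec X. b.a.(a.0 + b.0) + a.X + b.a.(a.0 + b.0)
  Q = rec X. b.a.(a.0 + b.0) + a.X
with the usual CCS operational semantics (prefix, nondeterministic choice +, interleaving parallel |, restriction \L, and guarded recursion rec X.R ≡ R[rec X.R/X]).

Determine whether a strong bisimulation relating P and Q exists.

P's transition system — 4 states:
  m0 = rec X. b.a.(a.0 + b.0) + a.X + b.a.(a.0 + b.0) has moves --a--▸ m0, --b--▸ m1
  m1 = a.(a.0 + b.0) has moves --a--▸ m2
  m2 = a.0 + b.0 has moves --a--▸ m3, --b--▸ m3
  m3 = 0 has moves (no moves)
Q's transition system — 4 states:
  n0 = rec X. b.a.(a.0 + b.0) + a.X has moves --a--▸ n0, --b--▸ n1
  n1 = a.(a.0 + b.0) has moves --a--▸ n2
  n2 = a.0 + b.0 has moves --a--▸ n3, --b--▸ n3
  n3 = 0 has moves (no moves)
Partition-refinement fixed point:
  B0 = {m0, n0}
  B1 = {m1, n1}
  B2 = {m2, n2}
  B3 = {m3, n3}
m0 ∈ B0, n0 ∈ B0 → same block

YES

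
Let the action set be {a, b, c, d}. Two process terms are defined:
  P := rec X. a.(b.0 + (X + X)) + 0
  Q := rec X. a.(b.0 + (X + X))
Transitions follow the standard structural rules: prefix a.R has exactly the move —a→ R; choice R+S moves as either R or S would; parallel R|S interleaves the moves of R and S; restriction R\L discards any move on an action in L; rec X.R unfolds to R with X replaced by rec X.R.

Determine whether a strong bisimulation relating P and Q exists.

P's transition system — 3 states:
  m0 = rec X. a.(b.0 + (X + X)) + 0 | —a→ m1
  m1 = b.0 + ((rec X. a.(b.0 + (X + X)) + 0) + (rec X. a.(b.0 + (X + X)) + 0)) | —a→ m1, —b→ m2
  m2 = 0 | ·
Q's transition system — 3 states:
  n0 = rec X. a.(b.0 + (X + X)) | —a→ n1
  n1 = b.0 + ((rec X. a.(b.0 + (X + X))) + (rec X. a.(b.0 + (X + X)))) | —a→ n1, —b→ n2
  n2 = 0 | ·
Coarsest stable partition (strong bisimilarity classes):
  B0 = {m0, n0}
  B1 = {m1, n1}
  B2 = {m2, n2}
m0 ∈ B0, n0 ∈ B0 → same block

bisimilar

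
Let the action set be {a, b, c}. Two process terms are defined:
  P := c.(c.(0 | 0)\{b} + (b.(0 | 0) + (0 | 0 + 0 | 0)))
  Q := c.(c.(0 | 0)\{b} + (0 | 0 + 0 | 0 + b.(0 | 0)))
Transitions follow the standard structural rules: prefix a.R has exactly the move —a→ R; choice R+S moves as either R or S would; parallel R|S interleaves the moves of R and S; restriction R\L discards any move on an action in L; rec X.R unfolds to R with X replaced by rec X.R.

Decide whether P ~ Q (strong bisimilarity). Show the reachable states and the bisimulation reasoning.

P's transition system — 4 states:
  m0 = c.(c.(0 | 0)\{b} + (b.(0 | 0) + (0 | 0 + 0 | 0))) ⊢ -c-> m1
  m1 = c.(0 | 0)\{b} + (b.(0 | 0) + (0 | 0 + 0 | 0)) ⊢ -b-> m2, -c-> m3
  m2 = 0 | 0 ⊢ ·
  m3 = (0 | 0)\{b} ⊢ ·
Q's transition system — 4 states:
  n0 = c.(c.(0 | 0)\{b} + (0 | 0 + 0 | 0 + b.(0 | 0))) ⊢ -c-> n1
  n1 = c.(0 | 0)\{b} + (0 | 0 + 0 | 0 + b.(0 | 0)) ⊢ -b-> n2, -c-> n3
  n2 = 0 | 0 ⊢ ·
  n3 = (0 | 0)\{b} ⊢ ·
Coarsest stable partition (strong bisimilarity classes):
  B0 = {m0, n0}
  B1 = {m1, n1}
  B2 = {m2, m3, n2, n3}
m0 ∈ B0, n0 ∈ B0 → same block

YES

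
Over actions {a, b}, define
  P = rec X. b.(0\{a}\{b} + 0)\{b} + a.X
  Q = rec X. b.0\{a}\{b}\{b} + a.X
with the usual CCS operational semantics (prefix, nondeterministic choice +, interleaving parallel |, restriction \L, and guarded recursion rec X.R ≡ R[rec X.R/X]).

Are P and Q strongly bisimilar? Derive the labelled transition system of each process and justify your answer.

Reachable graph of P (2 states):
  u0 = rec X. b.(0\{a}\{b} + 0)\{b} + a.X :: —a→ u0, —b→ u1
  u1 = (0\{a}\{b} + 0)\{b} :: ∅
Reachable graph of Q (2 states):
  v0 = rec X. b.0\{a}\{b}\{b} + a.X :: —a→ v0, —b→ v1
  v1 = 0\{a}\{b}\{b} :: ∅
Bisimilarity quotient blocks:
  B0 = {u0, v0}
  B1 = {u1, v1}
u0 ∈ B0, v0 ∈ B0 → same block

YES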